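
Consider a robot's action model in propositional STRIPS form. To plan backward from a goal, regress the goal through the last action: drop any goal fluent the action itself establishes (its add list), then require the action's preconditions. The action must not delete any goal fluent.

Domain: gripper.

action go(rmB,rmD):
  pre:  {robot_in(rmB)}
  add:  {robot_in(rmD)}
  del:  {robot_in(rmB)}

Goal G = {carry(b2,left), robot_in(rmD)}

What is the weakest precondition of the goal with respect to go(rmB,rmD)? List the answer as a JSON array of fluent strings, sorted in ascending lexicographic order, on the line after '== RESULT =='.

Regress:
  G ∩ del = {}  (empty — regression defined)
  G \ add = {carry(b2,left), robot_in(rmD)} \ {robot_in(rmD)} = {carry(b2,left)}
  ∪ pre   = {carry(b2,left)} ∪ {robot_in(rmB)}
          = {carry(b2,left), robot_in(rmB)}

== RESULT ==
["carry(b2,left)", "robot_in(rmB)"]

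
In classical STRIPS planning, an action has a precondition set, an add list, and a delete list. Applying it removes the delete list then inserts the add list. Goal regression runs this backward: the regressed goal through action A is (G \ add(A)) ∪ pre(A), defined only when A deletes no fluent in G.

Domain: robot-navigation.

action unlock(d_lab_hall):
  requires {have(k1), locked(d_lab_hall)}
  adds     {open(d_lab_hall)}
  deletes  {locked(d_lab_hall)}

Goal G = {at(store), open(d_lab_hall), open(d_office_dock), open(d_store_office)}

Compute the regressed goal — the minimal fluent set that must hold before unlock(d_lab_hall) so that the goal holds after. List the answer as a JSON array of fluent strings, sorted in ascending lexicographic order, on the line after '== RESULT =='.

Compute (G \ add) ∪ pre:
  G ∩ del = {}  (empty — regression defined)
  G \ add = {at(store), open(d_lab_hall), open(d_office_dock), open(d_store_office)} \ {open(d_lab_hall)} = {at(store), open(d_office_dock), open(d_store_office)}
  ∪ pre   = {at(store), open(d_office_dock), open(d_store_office)} ∪ {have(k1), locked(d_lab_hall)}
          = {at(store), have(k1), locked(d_lab_hall), open(d_office_dock), open(d_store_office)}

== RESULT ==
["at(store)", "have(k1)", "locked(d_lab_hall)", "open(d_office_dock)", "open(d_store_office)"]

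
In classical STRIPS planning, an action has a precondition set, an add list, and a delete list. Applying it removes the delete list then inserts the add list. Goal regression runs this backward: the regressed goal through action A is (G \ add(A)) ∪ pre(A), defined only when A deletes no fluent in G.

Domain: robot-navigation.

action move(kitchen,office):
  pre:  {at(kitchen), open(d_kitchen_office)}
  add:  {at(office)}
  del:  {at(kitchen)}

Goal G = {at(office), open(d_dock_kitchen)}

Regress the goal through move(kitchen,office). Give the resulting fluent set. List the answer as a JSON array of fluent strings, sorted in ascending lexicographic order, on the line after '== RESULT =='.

Compute (G \ add) ∪ pre:
  G ∩ del = {}  (empty — regression defined)
  G \ add = {at(office), open(d_dock_kitchen)} \ {at(office)} = {open(d_dock_kitchen)}
  ∪ pre   = {open(d_dock_kitchen)} ∪ {at(kitchen), open(d_kitchen_office)}
          = {at(kitchen), open(d_dock_kitchen), open(d_kitchen_office)}

== RESULT ==
["at(kitchen)", "open(d_dock_kitchen)", "open(d_kitchen_office)"]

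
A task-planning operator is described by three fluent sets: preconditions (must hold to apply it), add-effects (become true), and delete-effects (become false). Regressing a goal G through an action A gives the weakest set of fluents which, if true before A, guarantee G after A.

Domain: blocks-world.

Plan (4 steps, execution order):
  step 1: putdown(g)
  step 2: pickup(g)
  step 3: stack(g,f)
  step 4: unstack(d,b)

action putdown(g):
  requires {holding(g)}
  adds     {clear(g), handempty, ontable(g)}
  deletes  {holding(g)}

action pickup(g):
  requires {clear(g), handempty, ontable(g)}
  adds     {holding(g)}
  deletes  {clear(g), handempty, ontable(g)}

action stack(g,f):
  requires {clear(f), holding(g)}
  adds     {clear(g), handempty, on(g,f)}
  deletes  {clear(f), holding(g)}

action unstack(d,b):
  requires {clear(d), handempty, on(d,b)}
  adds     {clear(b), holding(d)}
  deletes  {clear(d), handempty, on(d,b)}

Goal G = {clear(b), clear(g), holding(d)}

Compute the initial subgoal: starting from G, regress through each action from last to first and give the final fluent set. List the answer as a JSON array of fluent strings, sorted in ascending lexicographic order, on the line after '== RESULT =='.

Work backward from the goal:
  through step 4 (unstack(d,b)): drop {clear(b), holding(d)}, keep {clear(g)}, require {clear(d), handempty, on(d,b)}
    → {clear(d), clear(g), handempty, on(d,b)}
  through step 3 (stack(g,f)): drop {clear(g), handempty}, keep {clear(d), on(d,b)}, require {clear(f), holding(g)}
    → {clear(d), clear(f), holding(g), on(d,b)}
  through step 2 (pickup(g)): drop {holding(g)}, keep {clear(d), clear(f), on(d,b)}, require {clear(g), handempty, ontable(g)}
    → {clear(d), clear(f), clear(g), handempty, on(d,b), ontable(g)}
  through step 1 (putdown(g)): drop {clear(g), handempty, ontable(g)}, keep {clear(d), clear(f), on(d,b)}, require {holding(g)}
    → {clear(d), clear(f), holding(g), on(d,b)}

== RESULT ==
["clear(d)", "clear(f)", "holding(g)", "on(d,b)"]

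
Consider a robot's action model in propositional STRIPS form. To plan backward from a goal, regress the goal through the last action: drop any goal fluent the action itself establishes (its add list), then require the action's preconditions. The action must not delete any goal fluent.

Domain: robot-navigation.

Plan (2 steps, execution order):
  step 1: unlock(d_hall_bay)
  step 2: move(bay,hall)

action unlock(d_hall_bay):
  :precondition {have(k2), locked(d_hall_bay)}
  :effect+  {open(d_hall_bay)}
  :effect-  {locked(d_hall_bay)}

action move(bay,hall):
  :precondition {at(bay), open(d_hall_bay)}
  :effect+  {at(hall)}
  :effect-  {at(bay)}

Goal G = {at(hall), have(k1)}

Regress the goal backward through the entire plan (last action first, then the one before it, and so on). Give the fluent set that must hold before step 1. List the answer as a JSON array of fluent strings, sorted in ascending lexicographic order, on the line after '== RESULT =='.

Regress step by step:
  through step 2 (move(bay,hall)): drop {at(hall)}, keep {have(k1)}, require {at(bay), open(d_hall_bay)}
    → {at(bay), have(k1), open(d_hall_bay)}
  through step 1 (unlock(d_hall_bay)): drop {open(d_hall_bay)}, keep {at(bay), have(k1)}, require {have(k2), locked(d_hall_bay)}
    → {at(bay), have(k1), have(k2), locked(d_hall_bay)}

== RESULT ==
["at(bay)", "have(k1)", "have(k2)", "locked(d_hall_bay)"]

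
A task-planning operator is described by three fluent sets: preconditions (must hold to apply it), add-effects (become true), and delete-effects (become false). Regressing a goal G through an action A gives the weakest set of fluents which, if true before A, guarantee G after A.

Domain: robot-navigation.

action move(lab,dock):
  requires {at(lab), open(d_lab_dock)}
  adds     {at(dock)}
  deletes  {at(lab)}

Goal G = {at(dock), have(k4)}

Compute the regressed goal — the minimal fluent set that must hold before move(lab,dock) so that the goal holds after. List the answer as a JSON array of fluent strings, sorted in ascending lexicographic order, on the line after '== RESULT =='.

Compute (G \ add) ∪ pre:
  G ∩ del = {}  (empty — regression defined)
  G \ add = {at(dock), have(k4)} \ {at(dock)} = {have(k4)}
  ∪ pre   = {have(k4)} ∪ {at(lab), open(d_lab_dock)}
          = {at(lab), have(k4), open(d_lab_dock)}

== RESULT ==
["at(lab)", "have(k4)", "open(d_lab_dock)"]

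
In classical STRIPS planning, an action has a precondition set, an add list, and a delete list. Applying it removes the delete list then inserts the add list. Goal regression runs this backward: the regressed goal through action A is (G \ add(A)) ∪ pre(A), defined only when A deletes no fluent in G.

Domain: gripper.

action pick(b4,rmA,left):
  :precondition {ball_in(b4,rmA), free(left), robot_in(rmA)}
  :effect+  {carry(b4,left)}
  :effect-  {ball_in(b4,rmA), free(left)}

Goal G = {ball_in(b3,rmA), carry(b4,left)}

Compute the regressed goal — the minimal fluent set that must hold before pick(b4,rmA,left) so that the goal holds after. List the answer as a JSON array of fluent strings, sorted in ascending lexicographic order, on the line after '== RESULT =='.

Regress:
  G ∩ del = {}  (empty — regression defined)
  G \ add = {ball_in(b3,rmA), carry(b4,left)} \ {carry(b4,left)} = {ball_in(b3,rmA)}
  ∪ pre   = {ball_in(b3,rmA)} ∪ {ball_in(b4,rmA), free(left), robot_in(rmA)}
          = {ball_in(b3,rmA), ball_in(b4,rmA), free(left), robot_in(rmA)}

== RESULT ==
["ball_in(b3,rmA)", "ball_in(b4,rmA)", "free(left)", "robot_in(rmA)"]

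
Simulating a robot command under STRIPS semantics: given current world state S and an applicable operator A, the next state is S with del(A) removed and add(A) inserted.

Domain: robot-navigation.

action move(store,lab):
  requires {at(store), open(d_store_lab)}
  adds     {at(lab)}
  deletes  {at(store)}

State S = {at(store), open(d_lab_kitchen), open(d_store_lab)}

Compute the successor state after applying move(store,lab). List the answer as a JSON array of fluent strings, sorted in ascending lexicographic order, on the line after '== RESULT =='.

Progress:
  pre ⊆ S: {at(store), open(d_store_lab)} ⊆ S  — applicable
  S \ del = {open(d_lab_kitchen), open(d_store_lab)}
  ∪ add   = {at(lab), open(d_lab_kitchen), open(d_store_lab)}

== RESULT ==
["at(lab)", "open(d_lab_kitchen)", "open(d_store_lab)"]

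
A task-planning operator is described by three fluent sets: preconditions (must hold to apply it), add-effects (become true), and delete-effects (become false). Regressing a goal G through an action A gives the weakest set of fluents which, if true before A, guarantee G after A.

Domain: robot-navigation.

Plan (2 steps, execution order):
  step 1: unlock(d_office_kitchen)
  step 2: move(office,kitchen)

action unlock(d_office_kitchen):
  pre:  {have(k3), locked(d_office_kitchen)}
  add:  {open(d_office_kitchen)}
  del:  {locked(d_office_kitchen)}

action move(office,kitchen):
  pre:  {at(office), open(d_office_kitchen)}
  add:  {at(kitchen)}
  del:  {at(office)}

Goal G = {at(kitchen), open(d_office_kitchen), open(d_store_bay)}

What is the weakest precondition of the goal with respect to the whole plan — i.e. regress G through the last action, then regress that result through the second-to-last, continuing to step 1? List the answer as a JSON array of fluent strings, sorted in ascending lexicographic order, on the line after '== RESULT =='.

Work backward from the goal:
  through step 2 (move(office,kitchen)): drop {at(kitchen)}, keep {open(d_office_kitchen), open(d_store_bay)}, require {at(office), open(d_office_kitchen)}
    → {at(office), open(d_office_kitchen), open(d_store_bay)}
  through step 1 (unlock(d_office_kitchen)): drop {open(d_office_kitchen)}, keep {at(office), open(d_store_bay)}, require {have(k3), locked(d_office_kitchen)}
    → {at(office), have(k3), locked(d_office_kitchen), open(d_store_bay)}

== RESULT ==
["at(office)", "have(k3)", "locked(d_office_kitchen)", "open(d_store_bay)"]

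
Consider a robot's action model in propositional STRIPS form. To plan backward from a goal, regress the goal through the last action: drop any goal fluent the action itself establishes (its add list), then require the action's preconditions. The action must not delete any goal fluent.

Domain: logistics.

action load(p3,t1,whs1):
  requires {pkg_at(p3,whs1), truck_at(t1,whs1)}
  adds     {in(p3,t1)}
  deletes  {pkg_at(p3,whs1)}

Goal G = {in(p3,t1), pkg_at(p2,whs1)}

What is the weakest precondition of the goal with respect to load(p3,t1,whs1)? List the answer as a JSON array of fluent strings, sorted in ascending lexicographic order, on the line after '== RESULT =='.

Regress:
  G ∩ del = {}  (empty — regression defined)
  G \ add = {in(p3,t1), pkg_at(p2,whs1)} \ {in(p3,t1)} = {pkg_at(p2,whs1)}
  ∪ pre   = {pkg_at(p2,whs1)} ∪ {pkg_at(p3,whs1), truck_at(t1,whs1)}
          = {pkg_at(p2,whs1), pkg_at(p3,whs1), truck_at(t1,whs1)}

== RESULT ==
["pkg_at(p2,whs1)", "pkg_at(p3,whs1)", "truck_at(t1,whs1)"]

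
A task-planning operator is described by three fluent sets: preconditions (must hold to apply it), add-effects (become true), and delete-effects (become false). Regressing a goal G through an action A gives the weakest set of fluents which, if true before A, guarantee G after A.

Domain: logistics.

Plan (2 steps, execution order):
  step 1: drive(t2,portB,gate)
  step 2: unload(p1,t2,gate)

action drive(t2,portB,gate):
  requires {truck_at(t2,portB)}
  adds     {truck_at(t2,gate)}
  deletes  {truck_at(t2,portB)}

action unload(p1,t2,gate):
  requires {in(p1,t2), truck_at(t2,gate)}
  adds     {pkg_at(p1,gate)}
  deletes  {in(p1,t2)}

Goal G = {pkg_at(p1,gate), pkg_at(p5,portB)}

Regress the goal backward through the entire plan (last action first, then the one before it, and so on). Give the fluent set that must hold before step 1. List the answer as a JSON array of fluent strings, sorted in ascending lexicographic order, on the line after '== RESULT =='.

Work backward from the goal:
  through step 2 (unload(p1,t2,gate)): drop {pkg_at(p1,gate)}, keep {pkg_at(p5,portB)}, require {in(p1,t2), truck_at(t2,gate)}
    → {in(p1,t2), pkg_at(p5,portB), truck_at(t2,gate)}
  through step 1 (drive(t2,portB,gate)): drop {truck_at(t2,gate)}, keep {in(p1,t2), pkg_at(p5,portB)}, require {truck_at(t2,portB)}
    → {in(p1,t2), pkg_at(p5,portB), truck_at(t2,portB)}

== RESULT ==
["in(p1,t2)", "pkg_at(p5,portB)", "truck_at(t2,portB)"]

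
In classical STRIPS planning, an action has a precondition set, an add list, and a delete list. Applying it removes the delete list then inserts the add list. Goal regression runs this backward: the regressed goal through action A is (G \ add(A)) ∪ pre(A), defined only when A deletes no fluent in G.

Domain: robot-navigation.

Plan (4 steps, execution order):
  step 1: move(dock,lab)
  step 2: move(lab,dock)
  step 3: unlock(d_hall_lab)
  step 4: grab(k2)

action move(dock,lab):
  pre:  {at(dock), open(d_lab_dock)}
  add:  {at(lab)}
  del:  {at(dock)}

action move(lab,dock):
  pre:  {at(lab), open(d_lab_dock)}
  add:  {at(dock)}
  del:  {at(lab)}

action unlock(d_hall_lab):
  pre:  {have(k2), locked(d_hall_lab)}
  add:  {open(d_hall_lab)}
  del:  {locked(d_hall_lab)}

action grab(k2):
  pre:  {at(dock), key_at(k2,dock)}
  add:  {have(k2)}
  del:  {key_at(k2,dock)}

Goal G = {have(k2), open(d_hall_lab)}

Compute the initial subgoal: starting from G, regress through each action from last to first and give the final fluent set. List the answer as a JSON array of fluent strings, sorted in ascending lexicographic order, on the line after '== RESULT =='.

Regress step by step:
  through step 4 (grab(k2)): drop {have(k2)}, keep {open(d_hall_lab)}, require {at(dock), key_at(k2,dock)}
    → {at(dock), key_at(k2,dock), open(d_hall_lab)}
  through step 3 (unlock(d_hall_lab)): drop {open(d_hall_lab)}, keep {at(dock), key_at(k2,dock)}, require {have(k2), locked(d_hall_lab)}
    → {at(dock), have(k2), key_at(k2,dock), locked(d_hall_lab)}
  through step 2 (move(lab,dock)): drop {at(dock)}, keep {have(k2), key_at(k2,dock), locked(d_hall_lab)}, require {at(lab), open(d_lab_dock)}
    → {at(lab), have(k2), key_at(k2,dock), locked(d_hall_lab), open(d_lab_dock)}
  through step 1 (move(dock,lab)): drop {at(lab)}, keep {have(k2), key_at(k2,dock), locked(d_hall_lab), open(d_lab_dock)}, require {at(dock), open(d_lab_dock)}
    → {at(dock), have(k2), key_at(k2,dock), locked(d_hall_lab), open(d_lab_dock)}

== RESULT ==
["at(dock)", "have(k2)", "key_at(k2,dock)", "locked(d_hall_lab)", "open(d_lab_dock)"]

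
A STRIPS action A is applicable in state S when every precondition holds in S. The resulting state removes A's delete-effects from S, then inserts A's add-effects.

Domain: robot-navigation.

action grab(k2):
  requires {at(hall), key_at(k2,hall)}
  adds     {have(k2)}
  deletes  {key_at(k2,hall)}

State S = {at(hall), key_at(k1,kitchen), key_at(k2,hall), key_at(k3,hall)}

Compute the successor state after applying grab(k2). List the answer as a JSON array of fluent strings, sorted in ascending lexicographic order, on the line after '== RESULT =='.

Progress:
  pre ⊆ S: {at(hall), key_at(k2,hall)} ⊆ S  — applicable
  S \ del = {at(hall), key_at(k1,kitchen), key_at(k3,hall)}
  ∪ add   = {at(hall), have(k2), key_at(k1,kitchen), key_at(k3,hall)}

== RESULT ==
["at(hall)", "have(k2)", "key_at(k1,kitchen)", "key_at(k3,hall)"]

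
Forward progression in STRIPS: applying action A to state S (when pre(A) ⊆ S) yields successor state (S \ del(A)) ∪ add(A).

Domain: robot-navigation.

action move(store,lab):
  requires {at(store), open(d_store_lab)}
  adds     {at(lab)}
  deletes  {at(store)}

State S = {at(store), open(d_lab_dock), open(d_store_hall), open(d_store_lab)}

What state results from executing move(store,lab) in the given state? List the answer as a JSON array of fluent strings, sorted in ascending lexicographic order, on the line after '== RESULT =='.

Progress:
  pre ⊆ S: {at(store), open(d_store_lab)} ⊆ S  — applicable
  S \ del = {open(d_lab_dock), open(d_store_hall), open(d_store_lab)}
  ∪ add   = {at(lab), open(d_lab_dock), open(d_store_hall), open(d_store_lab)}

== RESULT ==
["at(lab)", "open(d_lab_dock)", "open(d_store_hall)", "open(d_store_lab)"]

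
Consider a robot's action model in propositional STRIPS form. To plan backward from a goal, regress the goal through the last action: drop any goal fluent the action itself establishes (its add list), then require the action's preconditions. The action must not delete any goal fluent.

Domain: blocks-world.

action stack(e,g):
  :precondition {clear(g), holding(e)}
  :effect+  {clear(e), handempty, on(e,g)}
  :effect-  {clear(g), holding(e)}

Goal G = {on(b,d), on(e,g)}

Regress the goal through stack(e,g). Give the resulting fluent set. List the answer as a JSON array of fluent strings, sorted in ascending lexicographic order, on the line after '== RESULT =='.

Regress:
  G ∩ del = {}  (empty — regression defined)
  G \ add = {on(b,d), on(e,g)} \ {clear(e), handempty, on(e,g)} = {on(b,d)}
  ∪ pre   = {on(b,d)} ∪ {clear(g), holding(e)}
          = {clear(g), holding(e), on(b,d)}

== RESULT ==
["clear(g)", "holding(e)", "on(b,d)"]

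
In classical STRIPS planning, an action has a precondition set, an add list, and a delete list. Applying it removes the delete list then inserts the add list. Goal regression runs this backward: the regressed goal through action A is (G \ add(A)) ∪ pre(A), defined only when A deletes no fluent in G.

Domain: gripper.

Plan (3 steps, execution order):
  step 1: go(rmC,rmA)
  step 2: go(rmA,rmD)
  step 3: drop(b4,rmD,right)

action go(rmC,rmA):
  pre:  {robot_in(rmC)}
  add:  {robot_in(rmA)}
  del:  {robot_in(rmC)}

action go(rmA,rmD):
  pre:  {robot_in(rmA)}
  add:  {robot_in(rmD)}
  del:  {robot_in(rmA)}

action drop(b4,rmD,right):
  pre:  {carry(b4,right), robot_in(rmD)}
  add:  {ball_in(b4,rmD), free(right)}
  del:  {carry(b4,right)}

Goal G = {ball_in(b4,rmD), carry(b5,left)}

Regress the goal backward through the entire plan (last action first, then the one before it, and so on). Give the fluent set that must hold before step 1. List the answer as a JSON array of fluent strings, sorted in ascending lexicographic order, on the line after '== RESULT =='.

Regress step by step:
  through step 3 (drop(b4,rmD,right)): drop {ball_in(b4,rmD)}, keep {carry(b5,left)}, require {carry(b4,right), robot_in(rmD)}
    → {carry(b4,right), carry(b5,left), robot_in(rmD)}
  through step 2 (go(rmA,rmD)): drop {robot_in(rmD)}, keep {carry(b4,right), carry(b5,left)}, require {robot_in(rmA)}
    → {carry(b4,right), carry(b5,left), robot_in(rmA)}
  through step 1 (go(rmC,rmA)): drop {robot_in(rmA)}, keep {carry(b4,right), carry(b5,left)}, require {robot_in(rmC)}
    → {carry(b4,right), carry(b5,left), robot_in(rmC)}

== RESULT ==
["carry(b4,right)", "carry(b5,left)", "robot_in(rmC)"]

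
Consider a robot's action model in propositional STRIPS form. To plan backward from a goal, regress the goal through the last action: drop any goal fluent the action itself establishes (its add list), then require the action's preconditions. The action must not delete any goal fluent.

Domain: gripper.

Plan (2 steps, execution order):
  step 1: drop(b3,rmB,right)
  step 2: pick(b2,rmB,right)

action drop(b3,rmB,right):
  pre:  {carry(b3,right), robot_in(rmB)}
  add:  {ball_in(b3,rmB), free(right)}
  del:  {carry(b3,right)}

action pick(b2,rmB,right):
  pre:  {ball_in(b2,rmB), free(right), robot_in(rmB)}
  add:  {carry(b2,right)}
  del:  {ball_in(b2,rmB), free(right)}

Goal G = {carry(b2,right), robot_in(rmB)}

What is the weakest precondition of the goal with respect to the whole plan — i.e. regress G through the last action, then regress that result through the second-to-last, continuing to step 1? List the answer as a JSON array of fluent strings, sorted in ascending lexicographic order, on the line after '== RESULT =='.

Work backward from the goal:
  through step 2 (pick(b2,rmB,right)): drop {carry(b2,right)}, keep {robot_in(rmB)}, require {ball_in(b2,rmB), free(right), robot_in(rmB)}
    → {ball_in(b2,rmB), free(right), robot_in(rmB)}
  through step 1 (drop(b3,rmB,right)): drop {free(right)}, keep {ball_in(b2,rmB), robot_in(rmB)}, require {carry(b3,right), robot_in(rmB)}
    → {ball_in(b2,rmB), carry(b3,right), robot_in(rmB)}

== RESULT ==
["ball_in(b2,rmB)", "carry(b3,right)", "robot_in(rmB)"]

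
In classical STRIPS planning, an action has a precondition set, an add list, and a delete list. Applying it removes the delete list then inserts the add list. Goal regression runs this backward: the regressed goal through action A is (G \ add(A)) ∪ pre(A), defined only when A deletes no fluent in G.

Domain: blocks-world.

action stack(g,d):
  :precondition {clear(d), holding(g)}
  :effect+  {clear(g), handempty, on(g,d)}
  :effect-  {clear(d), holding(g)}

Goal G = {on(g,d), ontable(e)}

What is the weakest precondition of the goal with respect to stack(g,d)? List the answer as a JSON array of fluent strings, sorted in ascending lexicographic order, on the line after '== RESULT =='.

Regress:
  G ∩ del = {}  (empty — regression defined)
  G \ add = {on(g,d), ontable(e)} \ {clear(g), handempty, on(g,d)} = {ontable(e)}
  ∪ pre   = {ontable(e)} ∪ {clear(d), holding(g)}
          = {clear(d), holding(g), ontable(e)}

== RESULT ==
["clear(d)", "holding(g)", "ontable(e)"]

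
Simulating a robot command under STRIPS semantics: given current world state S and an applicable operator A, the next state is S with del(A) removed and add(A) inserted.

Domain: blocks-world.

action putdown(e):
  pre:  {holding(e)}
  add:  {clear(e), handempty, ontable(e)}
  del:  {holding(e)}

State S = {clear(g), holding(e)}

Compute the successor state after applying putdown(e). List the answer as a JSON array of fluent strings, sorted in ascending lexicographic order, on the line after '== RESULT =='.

Progress:
  pre ⊆ S: {holding(e)} ⊆ S  — applicable
  S \ del = {clear(g)}
  ∪ add   = {clear(e), clear(g), handempty, ontable(e)}

== RESULT ==
["clear(e)", "clear(g)", "handempty", "ontable(e)"]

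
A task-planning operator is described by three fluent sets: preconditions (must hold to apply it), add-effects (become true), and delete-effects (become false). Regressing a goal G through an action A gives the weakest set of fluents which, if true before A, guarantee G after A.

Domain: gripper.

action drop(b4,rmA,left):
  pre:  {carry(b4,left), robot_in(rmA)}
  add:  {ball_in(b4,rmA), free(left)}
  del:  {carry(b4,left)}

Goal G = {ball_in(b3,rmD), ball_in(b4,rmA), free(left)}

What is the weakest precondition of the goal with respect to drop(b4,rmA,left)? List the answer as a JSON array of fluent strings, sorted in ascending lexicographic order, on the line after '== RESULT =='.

Regress:
  G ∩ del = {}  (empty — regression defined)
  G \ add = {ball_in(b3,rmD), ball_in(b4,rmA), free(left)} \ {ball_in(b4,rmA), free(left)} = {ball_in(b3,rmD)}
  ∪ pre   = {ball_in(b3,rmD)} ∪ {carry(b4,left), robot_in(rmA)}
          = {ball_in(b3,rmD), carry(b4,left), robot_in(rmA)}

== RESULT ==
["ball_in(b3,rmD)", "carry(b4,left)", "robot_in(rmA)"]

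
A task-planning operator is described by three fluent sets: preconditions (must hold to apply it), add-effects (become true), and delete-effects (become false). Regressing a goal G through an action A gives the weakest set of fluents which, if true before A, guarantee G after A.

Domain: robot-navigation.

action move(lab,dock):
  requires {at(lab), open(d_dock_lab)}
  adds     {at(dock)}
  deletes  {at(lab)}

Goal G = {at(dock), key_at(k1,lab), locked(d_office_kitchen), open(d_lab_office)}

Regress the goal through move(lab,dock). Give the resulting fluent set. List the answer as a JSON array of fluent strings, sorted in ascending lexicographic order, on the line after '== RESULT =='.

Compute (G \ add) ∪ pre:
  G ∩ del = {}  (empty — regression defined)
  G \ add = {at(dock), key_at(k1,lab), locked(d_office_kitchen), open(d_lab_office)} \ {at(dock)} = {key_at(k1,lab), locked(d_office_kitchen), open(d_lab_office)}
  ∪ pre   = {key_at(k1,lab), locked(d_office_kitchen), open(d_lab_office)} ∪ {at(lab), open(d_dock_lab)}
          = {at(lab), key_at(k1,lab), locked(d_office_kitchen), open(d_dock_lab), open(d_lab_office)}

== RESULT ==
["at(lab)", "key_at(k1,lab)", "locked(d_office_kitchen)", "open(d_dock_lab)", "open(d_lab_office)"]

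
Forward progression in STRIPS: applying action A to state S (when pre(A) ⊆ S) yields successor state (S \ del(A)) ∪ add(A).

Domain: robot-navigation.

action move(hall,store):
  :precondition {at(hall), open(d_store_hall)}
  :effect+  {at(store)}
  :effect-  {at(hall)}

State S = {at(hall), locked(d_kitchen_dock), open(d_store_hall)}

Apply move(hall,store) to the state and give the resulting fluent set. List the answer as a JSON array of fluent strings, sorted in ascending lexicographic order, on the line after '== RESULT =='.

Progress:
  pre ⊆ S: {at(hall), open(d_store_hall)} ⊆ S  — applicable
  S \ del = {locked(d_kitchen_dock), open(d_store_hall)}
  ∪ add   = {at(store), locked(d_kitchen_dock), open(d_store_hall)}

== RESULT ==
["at(store)", "locked(d_kitchen_dock)", "open(d_store_hall)"]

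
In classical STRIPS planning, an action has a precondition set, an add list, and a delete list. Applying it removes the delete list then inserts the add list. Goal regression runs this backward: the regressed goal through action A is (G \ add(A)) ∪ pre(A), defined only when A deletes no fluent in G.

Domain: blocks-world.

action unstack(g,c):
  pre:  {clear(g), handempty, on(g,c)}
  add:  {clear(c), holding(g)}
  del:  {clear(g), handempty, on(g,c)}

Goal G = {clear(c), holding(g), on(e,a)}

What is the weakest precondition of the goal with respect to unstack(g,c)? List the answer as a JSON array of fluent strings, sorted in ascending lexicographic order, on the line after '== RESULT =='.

Regress:
  G ∩ del = {}  (empty — regression defined)
  G \ add = {clear(c), holding(g), on(e,a)} \ {clear(c), holding(g)} = {on(e,a)}
  ∪ pre   = {on(e,a)} ∪ {clear(g), handempty, on(g,c)}
          = {clear(g), handempty, on(e,a), on(g,c)}

== RESULT ==
["clear(g)", "handempty", "on(e,a)", "on(g,c)"]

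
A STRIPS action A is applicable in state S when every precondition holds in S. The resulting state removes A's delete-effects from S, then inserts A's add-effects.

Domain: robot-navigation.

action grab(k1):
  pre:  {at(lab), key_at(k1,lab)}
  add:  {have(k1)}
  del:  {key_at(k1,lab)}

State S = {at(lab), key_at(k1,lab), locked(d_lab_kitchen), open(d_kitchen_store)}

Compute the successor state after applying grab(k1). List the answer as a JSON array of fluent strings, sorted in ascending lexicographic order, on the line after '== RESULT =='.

Progress:
  pre ⊆ S: {at(lab), key_at(k1,lab)} ⊆ S  — applicable
  S \ del = {at(lab), locked(d_lab_kitchen), open(d_kitchen_store)}
  ∪ add   = {at(lab), have(k1), locked(d_lab_kitchen), open(d_kitchen_store)}

== RESULT ==
["at(lab)", "have(k1)", "locked(d_lab_kitchen)", "open(d_kitchen_store)"]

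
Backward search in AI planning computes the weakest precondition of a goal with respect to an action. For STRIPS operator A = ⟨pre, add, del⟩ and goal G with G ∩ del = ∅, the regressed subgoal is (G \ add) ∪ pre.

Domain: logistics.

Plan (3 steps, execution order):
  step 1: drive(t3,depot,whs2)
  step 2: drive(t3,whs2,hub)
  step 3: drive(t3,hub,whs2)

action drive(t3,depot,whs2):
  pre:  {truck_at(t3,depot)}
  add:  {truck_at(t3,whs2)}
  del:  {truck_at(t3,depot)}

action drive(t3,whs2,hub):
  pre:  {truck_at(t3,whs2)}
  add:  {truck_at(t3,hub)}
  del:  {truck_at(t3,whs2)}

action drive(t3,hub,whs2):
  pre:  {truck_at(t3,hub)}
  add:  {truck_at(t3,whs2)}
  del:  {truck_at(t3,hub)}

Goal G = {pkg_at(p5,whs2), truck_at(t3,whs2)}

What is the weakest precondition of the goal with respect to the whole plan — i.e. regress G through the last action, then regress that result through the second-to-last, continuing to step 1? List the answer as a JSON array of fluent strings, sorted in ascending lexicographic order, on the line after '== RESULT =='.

Regress step by step:
  through step 3 (drive(t3,hub,whs2)): drop {truck_at(t3,whs2)}, keep {pkg_at(p5,whs2)}, require {truck_at(t3,hub)}
    → {pkg_at(p5,whs2), truck_at(t3,hub)}
  through step 2 (drive(t3,whs2,hub)): drop {truck_at(t3,hub)}, keep {pkg_at(p5,whs2)}, require {truck_at(t3,whs2)}
    → {pkg_at(p5,whs2), truck_at(t3,whs2)}
  through step 1 (drive(t3,depot,whs2)): drop {truck_at(t3,whs2)}, keep {pkg_at(p5,whs2)}, require {truck_at(t3,depot)}
    → {pkg_at(p5,whs2), truck_at(t3,depot)}

== RESULT ==
["pkg_at(p5,whs2)", "truck_at(t3,depot)"]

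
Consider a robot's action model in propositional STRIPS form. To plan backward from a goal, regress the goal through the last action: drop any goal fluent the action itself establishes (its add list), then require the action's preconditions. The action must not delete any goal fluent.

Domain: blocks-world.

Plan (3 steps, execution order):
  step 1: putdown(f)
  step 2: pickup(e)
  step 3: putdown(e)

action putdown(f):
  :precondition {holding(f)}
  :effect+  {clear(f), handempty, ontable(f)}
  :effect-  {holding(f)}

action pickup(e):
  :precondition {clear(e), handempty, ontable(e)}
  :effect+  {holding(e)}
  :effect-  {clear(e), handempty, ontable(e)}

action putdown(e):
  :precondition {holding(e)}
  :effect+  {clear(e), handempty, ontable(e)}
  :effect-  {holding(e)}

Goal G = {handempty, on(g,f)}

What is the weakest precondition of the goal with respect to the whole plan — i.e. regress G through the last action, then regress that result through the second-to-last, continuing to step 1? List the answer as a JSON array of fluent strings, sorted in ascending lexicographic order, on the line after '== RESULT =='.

Work backward from the goal:
  through step 3 (putdown(e)): drop {handempty}, keep {on(g,f)}, require {holding(e)}
    → {holding(e), on(g,f)}
  through step 2 (pickup(e)): drop {holding(e)}, keep {on(g,f)}, require {clear(e), handempty, ontable(e)}
    → {clear(e), handempty, on(g,f), ontable(e)}
  through step 1 (putdown(f)): drop {handempty}, keep {clear(e), on(g,f), ontable(e)}, require {holding(f)}
    → {clear(e), holding(f), on(g,f), ontable(e)}

== RESULT ==
["clear(e)", "holding(f)", "on(g,f)", "ontable(e)"]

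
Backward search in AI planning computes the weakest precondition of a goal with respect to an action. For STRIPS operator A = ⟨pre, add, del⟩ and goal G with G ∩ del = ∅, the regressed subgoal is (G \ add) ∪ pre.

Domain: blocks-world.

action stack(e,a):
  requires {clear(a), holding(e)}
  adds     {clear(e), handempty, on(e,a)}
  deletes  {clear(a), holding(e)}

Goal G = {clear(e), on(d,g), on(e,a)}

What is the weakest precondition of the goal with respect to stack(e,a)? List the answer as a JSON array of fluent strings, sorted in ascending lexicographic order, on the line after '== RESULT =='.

Compute (G \ add) ∪ pre:
  G ∩ del = {}  (empty — regression defined)
  G \ add = {clear(e), on(d,g), on(e,a)} \ {clear(e), handempty, on(e,a)} = {on(d,g)}
  ∪ pre   = {on(d,g)} ∪ {clear(a), holding(e)}
          = {clear(a), holding(e), on(d,g)}

== RESULT ==
["clear(a)", "holding(e)", "on(d,g)"]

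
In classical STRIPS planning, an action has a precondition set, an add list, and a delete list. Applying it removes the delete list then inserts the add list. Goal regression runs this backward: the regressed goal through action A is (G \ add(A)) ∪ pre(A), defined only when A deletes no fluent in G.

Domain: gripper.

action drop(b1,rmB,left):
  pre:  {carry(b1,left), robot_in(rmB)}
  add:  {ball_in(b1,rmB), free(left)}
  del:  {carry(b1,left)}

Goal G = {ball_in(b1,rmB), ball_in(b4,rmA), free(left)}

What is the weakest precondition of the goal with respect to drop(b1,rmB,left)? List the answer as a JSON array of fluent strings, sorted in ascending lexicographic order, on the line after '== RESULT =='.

Compute (G \ add) ∪ pre:
  G ∩ del = {}  (empty — regression defined)
  G \ add = {ball_in(b1,rmB), ball_in(b4,rmA), free(left)} \ {ball_in(b1,rmB), free(left)} = {ball_in(b4,rmA)}
  ∪ pre   = {ball_in(b4,rmA)} ∪ {carry(b1,left), robot_in(rmB)}
          = {ball_in(b4,rmA), carry(b1,left), robot_in(rmB)}

== RESULT ==
["ball_in(b4,rmA)", "carry(b1,left)", "robot_in(rmB)"]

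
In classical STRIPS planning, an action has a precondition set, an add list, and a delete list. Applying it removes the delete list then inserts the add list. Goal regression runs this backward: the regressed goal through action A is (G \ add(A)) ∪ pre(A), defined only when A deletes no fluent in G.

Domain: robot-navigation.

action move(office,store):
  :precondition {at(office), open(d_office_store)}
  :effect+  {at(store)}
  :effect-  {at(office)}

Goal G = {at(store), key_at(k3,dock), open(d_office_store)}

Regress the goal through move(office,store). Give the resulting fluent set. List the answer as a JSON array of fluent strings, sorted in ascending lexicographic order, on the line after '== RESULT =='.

Regress:
  G ∩ del = {}  (empty — regression defined)
  G \ add = {at(store), key_at(k3,dock), open(d_office_store)} \ {at(store)} = {key_at(k3,dock), open(d_office_store)}
  ∪ pre   = {key_at(k3,dock), open(d_office_store)} ∪ {at(office), open(d_office_store)}
          = {at(office), key_at(k3,dock), open(d_office_store)}

== RESULT ==
["at(office)", "key_at(k3,dock)", "open(d_office_store)"]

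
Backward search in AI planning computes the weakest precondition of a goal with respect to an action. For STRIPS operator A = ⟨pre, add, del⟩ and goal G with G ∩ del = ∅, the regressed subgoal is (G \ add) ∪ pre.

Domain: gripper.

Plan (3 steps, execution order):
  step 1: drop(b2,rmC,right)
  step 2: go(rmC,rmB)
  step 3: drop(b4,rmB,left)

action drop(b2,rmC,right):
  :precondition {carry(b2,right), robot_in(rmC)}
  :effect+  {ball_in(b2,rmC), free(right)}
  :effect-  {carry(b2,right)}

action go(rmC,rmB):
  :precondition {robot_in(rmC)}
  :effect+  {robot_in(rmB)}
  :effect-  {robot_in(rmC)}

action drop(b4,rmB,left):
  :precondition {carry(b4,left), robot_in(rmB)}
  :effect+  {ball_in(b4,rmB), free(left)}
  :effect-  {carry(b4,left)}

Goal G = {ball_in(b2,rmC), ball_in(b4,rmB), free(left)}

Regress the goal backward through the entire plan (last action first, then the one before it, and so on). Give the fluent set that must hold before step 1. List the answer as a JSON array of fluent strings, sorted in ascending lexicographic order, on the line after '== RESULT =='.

Work backward from the goal:
  through step 3 (drop(b4,rmB,left)): drop {ball_in(b4,rmB), free(left)}, keep {ball_in(b2,rmC)}, require {carry(b4,left), robot_in(rmB)}
    → {ball_in(b2,rmC), carry(b4,left), robot_in(rmB)}
  through step 2 (go(rmC,rmB)): drop {robot_in(rmB)}, keep {ball_in(b2,rmC), carry(b4,left)}, require {robot_in(rmC)}
    → {ball_in(b2,rmC), carry(b4,left), robot_in(rmC)}
  through step 1 (drop(b2,rmC,right)): drop {ball_in(b2,rmC)}, keep {carry(b4,left), robot_in(rmC)}, require {carry(b2,right), robot_in(rmC)}
    → {carry(b2,right), carry(b4,left), robot_in(rmC)}

== RESULT ==
["carry(b2,right)", "carry(b4,left)", "robot_in(rmC)"]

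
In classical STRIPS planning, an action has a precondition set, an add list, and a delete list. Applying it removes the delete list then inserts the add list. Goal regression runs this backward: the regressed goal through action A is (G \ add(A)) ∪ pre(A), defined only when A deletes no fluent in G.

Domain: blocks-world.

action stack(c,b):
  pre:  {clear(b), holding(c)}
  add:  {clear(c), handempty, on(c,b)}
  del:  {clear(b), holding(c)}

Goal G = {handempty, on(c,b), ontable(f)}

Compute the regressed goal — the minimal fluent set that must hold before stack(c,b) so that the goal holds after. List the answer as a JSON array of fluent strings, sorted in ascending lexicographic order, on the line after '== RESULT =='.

Compute (G \ add) ∪ pre:
  G ∩ del = {}  (empty — regression defined)
  G \ add = {handempty, on(c,b), ontable(f)} \ {clear(c), handempty, on(c,b)} = {ontable(f)}
  ∪ pre   = {ontable(f)} ∪ {clear(b), holding(c)}
          = {clear(b), holding(c), ontable(f)}

== RESULT ==
["clear(b)", "holding(c)", "ontable(f)"]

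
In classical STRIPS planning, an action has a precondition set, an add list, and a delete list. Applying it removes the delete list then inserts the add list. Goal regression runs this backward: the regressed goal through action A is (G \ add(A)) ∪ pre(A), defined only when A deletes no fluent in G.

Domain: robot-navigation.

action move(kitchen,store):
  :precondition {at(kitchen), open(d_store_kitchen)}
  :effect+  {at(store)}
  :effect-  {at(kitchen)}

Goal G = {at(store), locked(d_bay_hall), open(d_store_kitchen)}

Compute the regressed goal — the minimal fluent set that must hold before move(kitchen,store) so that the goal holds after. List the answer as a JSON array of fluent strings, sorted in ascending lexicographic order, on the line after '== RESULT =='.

Compute (G \ add) ∪ pre:
  G ∩ del = {}  (empty — regression defined)
  G \ add = {at(store), locked(d_bay_hall), open(d_store_kitchen)} \ {at(store)} = {locked(d_bay_hall), open(d_store_kitchen)}
  ∪ pre   = {locked(d_bay_hall), open(d_store_kitchen)} ∪ {at(kitchen), open(d_store_kitchen)}
          = {at(kitchen), locked(d_bay_hall), open(d_store_kitchen)}

== RESULT ==
["at(kitchen)", "locked(d_bay_hall)", "open(d_store_kitchen)"]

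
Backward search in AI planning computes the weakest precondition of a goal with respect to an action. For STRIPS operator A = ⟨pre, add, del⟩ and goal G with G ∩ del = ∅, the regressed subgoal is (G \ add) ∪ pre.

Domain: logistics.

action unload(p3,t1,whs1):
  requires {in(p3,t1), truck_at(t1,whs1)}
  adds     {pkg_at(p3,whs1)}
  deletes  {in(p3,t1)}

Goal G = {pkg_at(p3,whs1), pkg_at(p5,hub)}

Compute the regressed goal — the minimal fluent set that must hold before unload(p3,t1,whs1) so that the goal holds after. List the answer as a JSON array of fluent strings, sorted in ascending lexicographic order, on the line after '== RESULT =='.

Regress:
  G ∩ del = {}  (empty — regression defined)
  G \ add = {pkg_at(p3,whs1), pkg_at(p5,hub)} \ {pkg_at(p3,whs1)} = {pkg_at(p5,hub)}
  ∪ pre   = {pkg_at(p5,hub)} ∪ {in(p3,t1), truck_at(t1,whs1)}
          = {in(p3,t1), pkg_at(p5,hub), truck_at(t1,whs1)}

== RESULT ==
["in(p3,t1)", "pkg_at(p5,hub)", "truck_at(t1,whs1)"]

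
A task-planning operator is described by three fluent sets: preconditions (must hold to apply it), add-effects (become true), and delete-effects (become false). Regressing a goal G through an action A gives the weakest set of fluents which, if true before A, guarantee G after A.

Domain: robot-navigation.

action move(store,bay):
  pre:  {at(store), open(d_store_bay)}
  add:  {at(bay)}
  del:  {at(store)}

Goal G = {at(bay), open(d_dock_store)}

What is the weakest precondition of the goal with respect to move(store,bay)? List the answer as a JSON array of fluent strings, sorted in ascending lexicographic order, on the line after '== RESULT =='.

Regress:
  G ∩ del = {}  (empty — regression defined)
  G \ add = {at(bay), open(d_dock_store)} \ {at(bay)} = {open(d_dock_store)}
  ∪ pre   = {open(d_dock_store)} ∪ {at(store), open(d_store_bay)}
          = {at(store), open(d_dock_store), open(d_store_bay)}

== RESULT ==
["at(store)", "open(d_dock_store)", "open(d_store_bay)"]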